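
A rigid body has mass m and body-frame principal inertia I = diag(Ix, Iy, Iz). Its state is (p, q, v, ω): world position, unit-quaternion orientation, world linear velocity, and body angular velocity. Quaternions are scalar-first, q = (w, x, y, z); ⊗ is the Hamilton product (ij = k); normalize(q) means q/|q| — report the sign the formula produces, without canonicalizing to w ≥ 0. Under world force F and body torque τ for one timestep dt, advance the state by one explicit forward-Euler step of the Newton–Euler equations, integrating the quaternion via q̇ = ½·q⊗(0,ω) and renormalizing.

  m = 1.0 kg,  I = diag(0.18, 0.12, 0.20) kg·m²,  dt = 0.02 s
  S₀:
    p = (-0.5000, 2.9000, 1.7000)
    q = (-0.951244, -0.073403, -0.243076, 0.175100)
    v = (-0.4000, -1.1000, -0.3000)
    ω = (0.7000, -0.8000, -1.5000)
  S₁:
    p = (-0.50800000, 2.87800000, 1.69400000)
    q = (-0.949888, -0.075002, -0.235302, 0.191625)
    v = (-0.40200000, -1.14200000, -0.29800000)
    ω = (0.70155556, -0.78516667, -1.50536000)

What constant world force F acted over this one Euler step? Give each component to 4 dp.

F = (-0.1000, -2.1000, 0.1000)

Δv = v₁−v₀ = (-0.00200000, -0.04200000, 0.00200000)
applied force F = (-0.1000, -2.1000, 0.1000)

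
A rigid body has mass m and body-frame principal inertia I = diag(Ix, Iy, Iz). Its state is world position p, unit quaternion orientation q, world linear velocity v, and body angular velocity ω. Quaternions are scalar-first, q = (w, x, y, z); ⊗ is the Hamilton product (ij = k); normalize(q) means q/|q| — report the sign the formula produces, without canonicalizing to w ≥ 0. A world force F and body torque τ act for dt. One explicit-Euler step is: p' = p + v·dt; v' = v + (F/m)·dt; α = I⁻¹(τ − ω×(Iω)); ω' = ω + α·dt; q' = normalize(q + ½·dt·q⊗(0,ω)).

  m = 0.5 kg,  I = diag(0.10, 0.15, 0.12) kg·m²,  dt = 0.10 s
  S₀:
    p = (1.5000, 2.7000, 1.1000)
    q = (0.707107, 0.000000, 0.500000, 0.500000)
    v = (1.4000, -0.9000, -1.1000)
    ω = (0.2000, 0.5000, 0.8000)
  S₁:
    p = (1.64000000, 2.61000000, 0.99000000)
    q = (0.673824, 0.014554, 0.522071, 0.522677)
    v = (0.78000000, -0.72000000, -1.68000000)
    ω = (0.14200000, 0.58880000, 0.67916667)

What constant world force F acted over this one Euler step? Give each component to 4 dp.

F = (-3.1000, 0.9000, -2.9000)

Δv = v₁−v₀ = (-0.62000000, 0.18000000, -0.58000000)
applied force F = (-3.1000, 0.9000, -2.9000)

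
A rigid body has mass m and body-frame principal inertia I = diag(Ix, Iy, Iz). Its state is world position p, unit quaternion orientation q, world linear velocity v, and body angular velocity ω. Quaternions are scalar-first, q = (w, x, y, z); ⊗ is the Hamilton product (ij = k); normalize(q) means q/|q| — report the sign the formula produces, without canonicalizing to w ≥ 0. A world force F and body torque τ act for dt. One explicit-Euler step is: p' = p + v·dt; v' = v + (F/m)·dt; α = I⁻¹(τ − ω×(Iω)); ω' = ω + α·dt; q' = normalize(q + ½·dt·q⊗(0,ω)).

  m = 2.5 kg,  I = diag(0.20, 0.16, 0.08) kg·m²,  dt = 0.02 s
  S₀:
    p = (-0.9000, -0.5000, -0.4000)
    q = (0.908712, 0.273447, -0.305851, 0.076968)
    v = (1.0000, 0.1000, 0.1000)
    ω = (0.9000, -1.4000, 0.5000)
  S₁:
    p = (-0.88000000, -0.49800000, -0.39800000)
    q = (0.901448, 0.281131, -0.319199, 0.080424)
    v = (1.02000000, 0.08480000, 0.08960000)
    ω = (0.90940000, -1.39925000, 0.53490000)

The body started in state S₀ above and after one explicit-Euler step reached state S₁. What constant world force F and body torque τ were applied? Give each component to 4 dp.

F = (2.5000, -1.9000, -1.3000)
τ = (0.1500, 0.0600, 0.1900)

Δv = v₁−v₀ = (0.02000000, -0.01520000, -0.01040000)
applied force F = (2.5000, -1.9000, -1.3000)
Δω = ω₁−ω₀ = (0.00940000, 0.00075000, 0.03490000)
I·α + gyro = (0.1500, 0.0600, 0.1900)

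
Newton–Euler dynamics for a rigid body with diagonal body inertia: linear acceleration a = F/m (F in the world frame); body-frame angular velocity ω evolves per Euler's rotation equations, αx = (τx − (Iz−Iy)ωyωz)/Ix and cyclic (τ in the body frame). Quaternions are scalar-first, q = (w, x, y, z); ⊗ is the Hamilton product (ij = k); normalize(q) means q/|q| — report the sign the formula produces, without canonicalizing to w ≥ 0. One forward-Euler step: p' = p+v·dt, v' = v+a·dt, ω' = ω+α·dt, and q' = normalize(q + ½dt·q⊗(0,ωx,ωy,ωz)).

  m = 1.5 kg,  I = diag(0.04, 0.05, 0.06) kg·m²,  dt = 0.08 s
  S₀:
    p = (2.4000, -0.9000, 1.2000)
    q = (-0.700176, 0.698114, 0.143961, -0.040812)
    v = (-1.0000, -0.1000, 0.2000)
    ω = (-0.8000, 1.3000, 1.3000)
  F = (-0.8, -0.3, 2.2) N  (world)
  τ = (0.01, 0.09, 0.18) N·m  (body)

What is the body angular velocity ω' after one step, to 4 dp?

precession coupling ω×(Iω) = (0.0169, 0.0208, -0.0104)
(τ − ω×Iω)/I = (-0.1725, 1.3840, 3.1733)
ω + α·dt = (-0.8138, 1.4107, 1.5539)

ω' = (-0.8138, 1.4107, 1.5539)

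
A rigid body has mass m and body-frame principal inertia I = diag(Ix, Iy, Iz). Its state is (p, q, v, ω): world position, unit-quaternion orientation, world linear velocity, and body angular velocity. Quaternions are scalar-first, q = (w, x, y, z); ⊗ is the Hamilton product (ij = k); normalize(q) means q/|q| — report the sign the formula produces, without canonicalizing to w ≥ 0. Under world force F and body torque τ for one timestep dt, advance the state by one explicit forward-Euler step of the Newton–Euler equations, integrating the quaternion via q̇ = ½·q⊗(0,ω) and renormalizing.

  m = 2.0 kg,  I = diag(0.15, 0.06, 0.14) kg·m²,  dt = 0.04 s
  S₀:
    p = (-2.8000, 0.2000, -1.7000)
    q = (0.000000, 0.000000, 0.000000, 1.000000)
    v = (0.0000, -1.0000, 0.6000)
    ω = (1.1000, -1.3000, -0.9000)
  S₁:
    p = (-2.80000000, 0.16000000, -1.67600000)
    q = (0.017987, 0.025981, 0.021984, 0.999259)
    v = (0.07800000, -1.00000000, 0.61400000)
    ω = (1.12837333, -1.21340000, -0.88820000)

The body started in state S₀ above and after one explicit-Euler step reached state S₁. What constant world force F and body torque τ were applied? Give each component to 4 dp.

v₁ − v₀ = (0.07800000, 0.00000000, 0.01400000)
m·(v₁−v₀)/dt = (3.9000, 0.0000, 0.7000)
rate change Δω = (0.02837333, 0.08660000, 0.01180000)
τ = I·(Δω/dt) + ω₀×(Iω₀) = (0.2000, 0.1200, 0.1700)

F = (3.9000, 0.0000, 0.7000)
τ = (0.2000, 0.1200, 0.1700)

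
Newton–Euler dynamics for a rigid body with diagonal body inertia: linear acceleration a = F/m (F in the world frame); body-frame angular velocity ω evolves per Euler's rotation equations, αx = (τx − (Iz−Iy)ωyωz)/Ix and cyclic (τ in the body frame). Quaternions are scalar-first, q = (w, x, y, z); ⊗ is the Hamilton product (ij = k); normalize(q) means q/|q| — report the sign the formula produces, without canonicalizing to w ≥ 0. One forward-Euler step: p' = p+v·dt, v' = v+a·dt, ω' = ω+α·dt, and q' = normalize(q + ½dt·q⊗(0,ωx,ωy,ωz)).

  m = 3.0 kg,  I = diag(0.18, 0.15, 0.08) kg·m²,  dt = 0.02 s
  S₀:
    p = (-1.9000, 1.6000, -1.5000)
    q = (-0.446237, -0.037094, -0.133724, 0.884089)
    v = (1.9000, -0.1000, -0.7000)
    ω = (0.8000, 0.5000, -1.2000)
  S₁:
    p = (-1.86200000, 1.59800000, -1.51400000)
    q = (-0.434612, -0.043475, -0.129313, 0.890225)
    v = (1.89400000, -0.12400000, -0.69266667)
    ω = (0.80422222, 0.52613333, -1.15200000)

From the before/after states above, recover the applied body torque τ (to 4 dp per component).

Δω = ω₁−ω₀ = (0.00422222, 0.02613333, 0.04800000)
applied torque τ = (0.0800, 0.1000, 0.1800)

τ = (0.0800, 0.1000, 0.1800)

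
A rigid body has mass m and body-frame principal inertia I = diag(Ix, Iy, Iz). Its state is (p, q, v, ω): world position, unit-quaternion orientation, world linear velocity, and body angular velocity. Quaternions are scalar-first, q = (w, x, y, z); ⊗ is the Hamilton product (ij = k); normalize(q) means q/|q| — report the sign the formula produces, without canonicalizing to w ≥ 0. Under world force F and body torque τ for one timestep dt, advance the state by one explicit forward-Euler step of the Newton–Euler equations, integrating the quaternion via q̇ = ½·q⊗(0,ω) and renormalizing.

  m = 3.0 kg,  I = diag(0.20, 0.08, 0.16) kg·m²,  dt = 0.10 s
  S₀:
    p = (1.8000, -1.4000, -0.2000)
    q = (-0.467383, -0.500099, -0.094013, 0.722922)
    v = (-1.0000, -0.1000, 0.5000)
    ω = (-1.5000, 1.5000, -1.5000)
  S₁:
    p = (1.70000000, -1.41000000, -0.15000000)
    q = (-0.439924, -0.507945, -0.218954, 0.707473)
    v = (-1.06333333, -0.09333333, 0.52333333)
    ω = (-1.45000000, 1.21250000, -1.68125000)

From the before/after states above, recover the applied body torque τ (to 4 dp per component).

τ = (-0.0800, -0.1400, -0.0200)

Δω = ω₁−ω₀ = (0.05000000, -0.28750000, -0.18125000)
ω₀×(Iω₀) = (-0.1800, 0.0900, 0.2700)
τ = I·(Δω/dt) + ω₀×(Iω₀) = (-0.0800, -0.1400, -0.0200)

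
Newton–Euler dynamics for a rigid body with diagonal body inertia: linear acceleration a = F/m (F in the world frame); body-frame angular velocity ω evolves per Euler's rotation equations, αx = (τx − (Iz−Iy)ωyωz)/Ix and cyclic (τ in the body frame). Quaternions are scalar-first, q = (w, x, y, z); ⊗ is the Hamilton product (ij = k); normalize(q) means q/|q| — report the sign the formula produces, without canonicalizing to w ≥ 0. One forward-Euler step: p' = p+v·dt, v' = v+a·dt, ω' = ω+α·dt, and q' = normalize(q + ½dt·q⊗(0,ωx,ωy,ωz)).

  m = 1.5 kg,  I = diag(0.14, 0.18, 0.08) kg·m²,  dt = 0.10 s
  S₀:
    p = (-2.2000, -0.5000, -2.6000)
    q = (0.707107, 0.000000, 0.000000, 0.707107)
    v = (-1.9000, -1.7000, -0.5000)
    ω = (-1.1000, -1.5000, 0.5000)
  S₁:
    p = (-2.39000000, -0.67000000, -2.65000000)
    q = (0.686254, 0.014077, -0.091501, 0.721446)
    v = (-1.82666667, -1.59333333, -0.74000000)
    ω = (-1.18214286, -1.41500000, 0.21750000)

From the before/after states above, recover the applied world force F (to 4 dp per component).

F = (1.1000, 1.6000, -3.6000)

v₁ − v₀ = (0.07333333, 0.10666667, -0.24000000)
m·(v₁−v₀)/dt = (1.1000, 1.6000, -3.6000)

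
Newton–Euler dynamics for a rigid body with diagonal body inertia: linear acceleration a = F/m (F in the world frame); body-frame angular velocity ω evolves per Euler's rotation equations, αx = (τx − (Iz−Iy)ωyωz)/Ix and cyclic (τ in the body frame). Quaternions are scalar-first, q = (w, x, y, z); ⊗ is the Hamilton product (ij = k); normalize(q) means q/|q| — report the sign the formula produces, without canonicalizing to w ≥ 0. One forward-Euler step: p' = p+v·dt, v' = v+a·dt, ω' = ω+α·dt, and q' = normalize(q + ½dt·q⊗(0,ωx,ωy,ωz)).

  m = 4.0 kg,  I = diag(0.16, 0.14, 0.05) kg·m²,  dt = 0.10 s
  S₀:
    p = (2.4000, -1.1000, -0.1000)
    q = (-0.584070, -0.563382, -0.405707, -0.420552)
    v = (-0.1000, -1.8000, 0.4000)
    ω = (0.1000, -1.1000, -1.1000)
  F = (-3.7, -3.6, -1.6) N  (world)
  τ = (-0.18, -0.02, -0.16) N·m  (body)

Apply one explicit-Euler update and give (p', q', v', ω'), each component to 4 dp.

a = F/m = (-0.9250, -0.9000, -0.4000)
new position p' = (2.3900, -1.2800, -0.0600)
new velocity v' = (-0.1925, -1.8900, 0.3600)
gyro term ω×Iω = (-0.1089, -0.0121, 0.0022)
α = I⁻¹(τ − ω×Iω) = (-0.4444, -0.0564, -3.2440)
ω + α·dt = (0.0556, -1.1056, -1.4244)
q⊗(0,ω) = (-0.8525467, -0.0747365, -0.0192984, 1.3027679)
q + ½dt·q⊗(0,ω), renormalized = (-0.6248, -0.5654, -0.4054, -0.3543)

p' = (2.3900, -1.2800, -0.0600)
q' = (-0.6248, -0.5654, -0.4054, -0.3543)
v' = (-0.1925, -1.8900, 0.3600)
ω' = (0.0556, -1.1056, -1.4244)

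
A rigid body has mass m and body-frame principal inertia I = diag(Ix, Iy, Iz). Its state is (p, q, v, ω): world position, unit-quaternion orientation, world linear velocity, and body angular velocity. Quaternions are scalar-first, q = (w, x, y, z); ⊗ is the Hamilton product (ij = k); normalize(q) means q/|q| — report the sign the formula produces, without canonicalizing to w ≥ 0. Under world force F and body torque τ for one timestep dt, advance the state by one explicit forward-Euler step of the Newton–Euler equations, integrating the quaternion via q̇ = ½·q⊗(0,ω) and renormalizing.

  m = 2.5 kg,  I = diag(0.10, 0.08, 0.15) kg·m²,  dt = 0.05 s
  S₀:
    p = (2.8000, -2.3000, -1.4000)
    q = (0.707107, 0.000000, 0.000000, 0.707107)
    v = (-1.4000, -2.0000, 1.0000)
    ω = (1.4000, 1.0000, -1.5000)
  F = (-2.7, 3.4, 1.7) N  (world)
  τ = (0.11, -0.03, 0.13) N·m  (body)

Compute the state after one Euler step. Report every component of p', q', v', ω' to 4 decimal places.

linear accel F/m = (-1.0800, 1.3600, 0.6800)
p + v·dt = (2.7300, -2.4000, -1.3500)
v + (F/m)dt = (-1.4540, -1.9320, 1.0340)
precession coupling ω×(Iω) = (-0.1050, 0.1050, -0.0280)
angular accel α = (2.1500, -1.6875, 1.0533)
new body rate ω' = (1.5075, 0.9156, -1.4473)
2q̇ = q⊗(0,ω) = (1.0606605, 0.2828428, 1.6970568, -1.0606605)
q + ½dt·q⊗(0,ω), renormalized = (0.7324, 0.0071, 0.0424, 0.6795)

p' = (2.7300, -2.4000, -1.3500)
q' = (0.7324, 0.0071, 0.0424, 0.6795)
v' = (-1.4540, -1.9320, 1.0340)
ω' = (1.5075, 0.9156, -1.4473)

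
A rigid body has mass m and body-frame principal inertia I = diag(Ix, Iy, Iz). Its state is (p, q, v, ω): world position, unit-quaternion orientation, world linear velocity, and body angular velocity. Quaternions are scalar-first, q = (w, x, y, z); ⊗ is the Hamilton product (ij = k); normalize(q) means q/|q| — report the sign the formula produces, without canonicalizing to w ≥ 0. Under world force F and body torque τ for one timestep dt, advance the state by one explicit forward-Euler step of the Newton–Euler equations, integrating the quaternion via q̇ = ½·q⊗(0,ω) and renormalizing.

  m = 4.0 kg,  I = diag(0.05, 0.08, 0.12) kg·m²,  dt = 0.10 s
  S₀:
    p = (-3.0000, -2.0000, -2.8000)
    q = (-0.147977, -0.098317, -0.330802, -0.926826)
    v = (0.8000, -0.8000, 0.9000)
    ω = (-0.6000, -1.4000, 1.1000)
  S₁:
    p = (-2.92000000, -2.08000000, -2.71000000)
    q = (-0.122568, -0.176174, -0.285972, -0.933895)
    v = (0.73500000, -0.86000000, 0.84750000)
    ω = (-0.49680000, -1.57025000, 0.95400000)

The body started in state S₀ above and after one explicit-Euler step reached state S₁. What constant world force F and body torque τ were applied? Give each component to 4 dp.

Δω = ω₁−ω₀ = (0.10320000, -0.17025000, -0.14600000)
gyro term ω₀×Iω₀ = (-0.0616, 0.0462, 0.0252)
applied torque τ = (-0.0100, -0.0900, -0.1500)
v₁ − v₀ = (-0.06500000, -0.06000000, -0.05250000)
applied force F = (-2.6000, -2.4000, -2.1000)

F = (-2.6000, -2.4000, -2.1000)
τ = (-0.0100, -0.0900, -0.1500)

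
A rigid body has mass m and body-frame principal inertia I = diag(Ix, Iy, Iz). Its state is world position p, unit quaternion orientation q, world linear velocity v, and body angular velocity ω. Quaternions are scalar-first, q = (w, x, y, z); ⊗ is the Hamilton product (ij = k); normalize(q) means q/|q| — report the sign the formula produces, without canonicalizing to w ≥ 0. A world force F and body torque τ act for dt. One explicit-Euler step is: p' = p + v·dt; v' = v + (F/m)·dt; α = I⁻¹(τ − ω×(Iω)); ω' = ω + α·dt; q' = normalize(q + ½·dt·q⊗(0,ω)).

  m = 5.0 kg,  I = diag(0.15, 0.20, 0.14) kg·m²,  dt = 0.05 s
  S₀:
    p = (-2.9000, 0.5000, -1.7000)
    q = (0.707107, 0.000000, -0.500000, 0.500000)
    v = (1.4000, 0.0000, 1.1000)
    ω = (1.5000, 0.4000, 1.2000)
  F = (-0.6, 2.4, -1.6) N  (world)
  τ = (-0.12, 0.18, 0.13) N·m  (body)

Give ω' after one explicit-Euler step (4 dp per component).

precession coupling ω×(Iω) = (-0.0288, 0.0180, 0.0300)
α = I⁻¹(τ − ω×Iω) = (-0.6080, 0.8100, 0.7143)
new body rate ω' = (1.4696, 0.4405, 1.2357)

ω' = (1.4696, 0.4405, 1.2357)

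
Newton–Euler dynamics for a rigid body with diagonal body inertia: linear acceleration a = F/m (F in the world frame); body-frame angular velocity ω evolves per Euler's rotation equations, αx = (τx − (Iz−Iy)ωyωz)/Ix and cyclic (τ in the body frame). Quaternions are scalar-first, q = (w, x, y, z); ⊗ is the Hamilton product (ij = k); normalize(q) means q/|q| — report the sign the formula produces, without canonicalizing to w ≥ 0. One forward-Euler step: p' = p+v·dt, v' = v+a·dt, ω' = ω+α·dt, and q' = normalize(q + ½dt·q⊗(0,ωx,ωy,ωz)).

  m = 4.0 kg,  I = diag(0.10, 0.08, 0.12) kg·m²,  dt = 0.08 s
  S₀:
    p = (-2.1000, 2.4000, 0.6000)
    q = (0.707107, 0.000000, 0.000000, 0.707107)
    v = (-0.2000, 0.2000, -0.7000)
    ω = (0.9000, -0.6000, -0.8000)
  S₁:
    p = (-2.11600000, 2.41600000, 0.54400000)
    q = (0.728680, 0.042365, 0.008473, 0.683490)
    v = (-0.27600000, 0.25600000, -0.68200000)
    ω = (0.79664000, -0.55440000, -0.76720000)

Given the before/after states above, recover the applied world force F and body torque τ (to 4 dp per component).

F = (-3.8000, 2.8000, 0.9000)
τ = (-0.1100, 0.0600, 0.0600)

rate change Δω = (-0.10336000, 0.04560000, 0.03280000)
applied torque τ = (-0.1100, 0.0600, 0.0600)
velocity change Δv = (-0.07600000, 0.05600000, 0.01800000)
m·(v₁−v₀)/dt = (-3.8000, 2.8000, 0.9000)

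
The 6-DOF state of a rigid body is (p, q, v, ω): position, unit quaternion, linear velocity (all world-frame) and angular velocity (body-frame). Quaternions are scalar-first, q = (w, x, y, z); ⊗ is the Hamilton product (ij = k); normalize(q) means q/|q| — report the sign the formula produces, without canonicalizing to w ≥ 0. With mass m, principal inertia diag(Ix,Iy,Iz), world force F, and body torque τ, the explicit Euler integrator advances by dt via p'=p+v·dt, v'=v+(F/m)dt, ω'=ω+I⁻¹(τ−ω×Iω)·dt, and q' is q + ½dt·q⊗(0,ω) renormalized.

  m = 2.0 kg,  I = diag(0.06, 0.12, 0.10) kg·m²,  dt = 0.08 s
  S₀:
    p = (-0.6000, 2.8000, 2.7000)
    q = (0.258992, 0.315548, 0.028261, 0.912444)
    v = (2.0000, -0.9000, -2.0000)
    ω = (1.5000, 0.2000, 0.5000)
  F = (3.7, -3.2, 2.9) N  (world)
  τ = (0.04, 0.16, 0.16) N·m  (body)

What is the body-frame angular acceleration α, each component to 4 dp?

α = (0.7000, 1.5833, 1.4200)

precession coupling ω×(Iω) = (-0.0020, -0.0300, 0.0180)
α = I⁻¹(τ − ω×Iω) = (0.7000, 1.5833, 1.4200)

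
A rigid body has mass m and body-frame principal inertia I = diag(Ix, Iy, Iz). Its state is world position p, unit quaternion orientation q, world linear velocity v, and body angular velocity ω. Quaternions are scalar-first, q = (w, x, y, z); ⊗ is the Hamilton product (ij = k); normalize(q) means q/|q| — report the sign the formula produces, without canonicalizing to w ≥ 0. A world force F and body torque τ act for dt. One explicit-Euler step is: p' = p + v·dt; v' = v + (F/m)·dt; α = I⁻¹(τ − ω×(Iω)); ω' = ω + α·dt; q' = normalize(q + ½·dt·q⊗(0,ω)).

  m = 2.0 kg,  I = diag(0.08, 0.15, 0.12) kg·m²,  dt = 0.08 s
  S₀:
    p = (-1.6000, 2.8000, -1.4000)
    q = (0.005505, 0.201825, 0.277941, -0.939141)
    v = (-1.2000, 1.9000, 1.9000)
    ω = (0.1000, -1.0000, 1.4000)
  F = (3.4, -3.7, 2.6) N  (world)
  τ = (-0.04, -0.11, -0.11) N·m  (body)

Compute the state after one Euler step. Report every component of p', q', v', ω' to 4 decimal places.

ω×(Iω) gyroscopic = (0.0420, -0.0056, -0.0070)
(τ − ω×Iω)/I = (-1.0250, -0.6960, -0.8583)
ω' = ω + α·dt = (0.0180, -1.0557, 1.3313)
2q̇ = q⊗(0,ω) = (1.5725559, -0.5494731, -0.3819741, -0.2219121)
updated quaternion q' = (0.0682, 0.1794, 0.2620, -0.9458)
new position p' = (-1.6960, 2.9520, -1.2480)
v' = v + a·dt = (-1.0640, 1.7520, 2.0040)

p' = (-1.6960, 2.9520, -1.2480)
q' = (0.0682, 0.1794, 0.2620, -0.9458)
v' = (-1.0640, 1.7520, 2.0040)
ω' = (0.0180, -1.0557, 1.3313)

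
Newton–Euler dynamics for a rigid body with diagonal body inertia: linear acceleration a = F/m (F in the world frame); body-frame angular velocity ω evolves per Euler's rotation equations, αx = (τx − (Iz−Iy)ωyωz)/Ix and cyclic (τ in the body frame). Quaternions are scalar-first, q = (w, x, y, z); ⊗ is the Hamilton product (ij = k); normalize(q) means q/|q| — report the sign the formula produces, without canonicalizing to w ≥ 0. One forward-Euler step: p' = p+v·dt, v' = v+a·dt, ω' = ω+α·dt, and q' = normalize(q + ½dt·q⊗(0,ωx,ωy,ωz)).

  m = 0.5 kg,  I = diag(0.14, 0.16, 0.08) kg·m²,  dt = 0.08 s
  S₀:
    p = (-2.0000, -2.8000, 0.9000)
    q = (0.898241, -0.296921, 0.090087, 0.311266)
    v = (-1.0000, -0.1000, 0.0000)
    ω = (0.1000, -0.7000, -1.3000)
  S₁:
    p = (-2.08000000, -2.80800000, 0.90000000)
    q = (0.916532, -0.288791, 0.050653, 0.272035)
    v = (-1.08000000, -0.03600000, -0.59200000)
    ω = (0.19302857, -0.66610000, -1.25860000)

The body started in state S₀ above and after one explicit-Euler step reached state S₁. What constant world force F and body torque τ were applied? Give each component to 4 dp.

F = (-0.5000, 0.4000, -3.7000)
τ = (0.0900, 0.0600, 0.0400)

velocity change Δv = (-0.08000000, 0.06400000, -0.59200000)
applied force F = (-0.5000, 0.4000, -3.7000)
ω₁ − ω₀ = (0.09302857, 0.03390000, 0.04140000)
ω₀×(Iω₀) = (-0.0728, -0.0078, -0.0014)
I·α + gyro = (0.0900, 0.0600, 0.0400)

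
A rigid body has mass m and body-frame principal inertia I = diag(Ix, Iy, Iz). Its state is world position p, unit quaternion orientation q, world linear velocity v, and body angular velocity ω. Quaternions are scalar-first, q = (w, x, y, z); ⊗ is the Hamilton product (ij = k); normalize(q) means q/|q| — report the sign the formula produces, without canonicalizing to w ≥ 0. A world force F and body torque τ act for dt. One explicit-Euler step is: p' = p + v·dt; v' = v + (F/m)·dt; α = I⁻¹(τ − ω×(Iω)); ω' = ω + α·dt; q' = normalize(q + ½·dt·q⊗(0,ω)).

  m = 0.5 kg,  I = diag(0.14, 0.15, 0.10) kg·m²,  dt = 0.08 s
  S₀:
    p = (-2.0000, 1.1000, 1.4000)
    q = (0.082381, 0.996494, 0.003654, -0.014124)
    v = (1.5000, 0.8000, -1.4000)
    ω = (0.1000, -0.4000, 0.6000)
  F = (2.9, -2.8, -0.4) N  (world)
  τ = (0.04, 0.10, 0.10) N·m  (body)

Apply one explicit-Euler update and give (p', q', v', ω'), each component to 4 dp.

new position p' = (-1.8800, 1.1640, 1.2880)
v + (F/m)dt = (1.9640, 0.3520, -1.4640)
precession coupling ω×(Iω) = (0.0120, 0.0024, -0.0004)
α = I⁻¹(τ − ω×Iω) = (0.2000, 0.6507, 1.0040)
new body rate ω' = (0.1160, -0.3479, 0.6803)
Hamilton product q⊗(0,ω) = (-0.0897134, 0.0047809, -0.6322612, -0.3495344)
q + ½dt·q⊗(0,ω), renormalized = (0.0788, 0.9963, -0.0216, -0.0281)

p' = (-1.8800, 1.1640, 1.2880)
q' = (0.0788, 0.9963, -0.0216, -0.0281)
v' = (1.9640, 0.3520, -1.4640)
ω' = (0.1160, -0.3479, 0.6803)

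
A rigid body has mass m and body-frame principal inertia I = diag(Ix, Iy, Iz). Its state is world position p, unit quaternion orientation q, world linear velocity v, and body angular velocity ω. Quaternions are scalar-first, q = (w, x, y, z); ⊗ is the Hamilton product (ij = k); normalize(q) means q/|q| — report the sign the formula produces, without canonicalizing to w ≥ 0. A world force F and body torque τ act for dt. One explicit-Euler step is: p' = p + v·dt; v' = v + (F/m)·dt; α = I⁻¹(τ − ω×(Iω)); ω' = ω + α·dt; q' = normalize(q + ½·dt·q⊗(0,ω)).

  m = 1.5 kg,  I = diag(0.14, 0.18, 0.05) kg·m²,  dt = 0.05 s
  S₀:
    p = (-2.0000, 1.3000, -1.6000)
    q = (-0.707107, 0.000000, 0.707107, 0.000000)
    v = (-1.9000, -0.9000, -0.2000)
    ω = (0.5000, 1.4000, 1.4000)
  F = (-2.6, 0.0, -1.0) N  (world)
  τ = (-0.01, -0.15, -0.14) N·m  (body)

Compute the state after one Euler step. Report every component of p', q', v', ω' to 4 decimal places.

p' = (-2.0950, 1.2550, -1.6100)
q' = (-0.7309, 0.0159, 0.6815, -0.0335)
v' = (-1.9867, -0.9000, -0.2333)
ω' = (0.5874, 1.3408, 1.2320)

gyro term ω×Iω = (-0.2548, 0.0630, 0.0280)
angular accel α = (1.7486, -1.1833, -3.3600)
ω' = ω + α·dt = (0.5874, 1.3408, 1.2320)
2q̇ = q⊗(0,ω) = (-0.9899498, 0.6363963, -0.9899498, -1.3435033)
q + ½dt·q⊗(0,ω), renormalized = (-0.7309, 0.0159, 0.6815, -0.0335)
linear accel F/m = (-1.7333, 0.0000, -0.6667)
p' = p + v·dt = (-2.0950, 1.2550, -1.6100)
v + (F/m)dt = (-1.9867, -0.9000, -0.2333)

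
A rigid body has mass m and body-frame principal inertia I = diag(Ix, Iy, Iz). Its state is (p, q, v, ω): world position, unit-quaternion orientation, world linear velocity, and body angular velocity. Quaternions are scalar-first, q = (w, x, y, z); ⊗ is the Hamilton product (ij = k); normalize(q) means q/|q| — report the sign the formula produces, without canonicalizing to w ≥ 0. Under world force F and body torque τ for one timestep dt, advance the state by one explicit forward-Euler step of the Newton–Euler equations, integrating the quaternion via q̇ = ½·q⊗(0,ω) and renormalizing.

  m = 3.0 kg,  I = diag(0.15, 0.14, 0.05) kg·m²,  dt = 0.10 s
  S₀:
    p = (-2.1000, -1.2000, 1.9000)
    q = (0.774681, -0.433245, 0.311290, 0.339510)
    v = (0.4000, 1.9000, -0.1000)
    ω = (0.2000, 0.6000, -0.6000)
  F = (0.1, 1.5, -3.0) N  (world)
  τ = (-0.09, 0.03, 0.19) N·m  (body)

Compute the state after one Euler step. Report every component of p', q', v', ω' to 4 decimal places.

linear accel F/m = (0.0333, 0.5000, -1.0000)
p + v·dt = (-2.0600, -1.0100, 1.8900)
v' = v + a·dt = (0.4033, 1.9500, -0.2000)
precession coupling ω×(Iω) = (0.0324, -0.0120, -0.0012)
(τ − ω×Iω)/I = (-0.8160, 0.3000, 3.8240)
ω + α·dt = (0.1184, 0.6300, -0.2176)
Hamilton product q⊗(0,ω) = (0.1035810, -0.2355438, 0.2727636, -0.7870136)
q + ½dt·q⊗(0,ω), renormalized = (0.7791, -0.4446, 0.3246, 0.2999)

p' = (-2.0600, -1.0100, 1.8900)
q' = (0.7791, -0.4446, 0.3246, 0.2999)
v' = (0.4033, 1.9500, -0.2000)
ω' = (0.1184, 0.6300, -0.2176)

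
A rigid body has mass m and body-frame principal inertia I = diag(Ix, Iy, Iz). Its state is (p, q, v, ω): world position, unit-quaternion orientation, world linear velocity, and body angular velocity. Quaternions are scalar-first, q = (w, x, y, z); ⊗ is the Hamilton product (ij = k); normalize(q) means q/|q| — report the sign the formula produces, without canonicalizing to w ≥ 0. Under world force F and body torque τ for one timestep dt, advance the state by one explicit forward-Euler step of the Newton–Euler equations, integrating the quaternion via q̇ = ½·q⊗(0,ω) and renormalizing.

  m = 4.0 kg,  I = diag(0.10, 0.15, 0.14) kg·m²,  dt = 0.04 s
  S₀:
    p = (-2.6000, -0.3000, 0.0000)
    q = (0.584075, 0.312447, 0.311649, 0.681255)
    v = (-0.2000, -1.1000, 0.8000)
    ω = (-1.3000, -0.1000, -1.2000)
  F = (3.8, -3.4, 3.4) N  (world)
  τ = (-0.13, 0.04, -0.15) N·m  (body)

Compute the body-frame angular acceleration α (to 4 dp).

α = (-1.2880, 0.6827, -1.1179)

ω×(Iω) gyroscopic = (-0.0012, -0.0624, 0.0065)
α = I⁻¹(τ − ω×Iω) = (-1.2880, 0.6827, -1.1179)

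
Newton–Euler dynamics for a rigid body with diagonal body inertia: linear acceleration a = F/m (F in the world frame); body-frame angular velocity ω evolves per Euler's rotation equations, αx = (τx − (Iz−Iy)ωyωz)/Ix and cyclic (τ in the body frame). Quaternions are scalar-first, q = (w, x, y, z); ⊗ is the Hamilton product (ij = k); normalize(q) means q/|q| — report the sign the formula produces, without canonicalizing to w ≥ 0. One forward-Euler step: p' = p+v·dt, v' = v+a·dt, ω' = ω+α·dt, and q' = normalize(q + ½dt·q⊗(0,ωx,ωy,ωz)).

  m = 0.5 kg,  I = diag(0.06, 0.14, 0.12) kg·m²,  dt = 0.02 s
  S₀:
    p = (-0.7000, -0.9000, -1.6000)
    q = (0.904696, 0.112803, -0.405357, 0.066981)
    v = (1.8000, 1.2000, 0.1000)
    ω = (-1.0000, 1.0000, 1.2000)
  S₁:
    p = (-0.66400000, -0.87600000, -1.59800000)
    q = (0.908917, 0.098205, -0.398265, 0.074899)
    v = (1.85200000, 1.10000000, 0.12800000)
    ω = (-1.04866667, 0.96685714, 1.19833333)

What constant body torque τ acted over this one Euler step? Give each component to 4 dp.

τ = (-0.1700, -0.1600, -0.0900)

Δω = ω₁−ω₀ = (-0.04866667, -0.03314286, -0.00166667)
ω₀×(Iω₀) = (-0.0240, 0.0720, -0.0800)
τ = I·(Δω/dt) + ω₀×(Iω₀) = (-0.1700, -0.1600, -0.0900)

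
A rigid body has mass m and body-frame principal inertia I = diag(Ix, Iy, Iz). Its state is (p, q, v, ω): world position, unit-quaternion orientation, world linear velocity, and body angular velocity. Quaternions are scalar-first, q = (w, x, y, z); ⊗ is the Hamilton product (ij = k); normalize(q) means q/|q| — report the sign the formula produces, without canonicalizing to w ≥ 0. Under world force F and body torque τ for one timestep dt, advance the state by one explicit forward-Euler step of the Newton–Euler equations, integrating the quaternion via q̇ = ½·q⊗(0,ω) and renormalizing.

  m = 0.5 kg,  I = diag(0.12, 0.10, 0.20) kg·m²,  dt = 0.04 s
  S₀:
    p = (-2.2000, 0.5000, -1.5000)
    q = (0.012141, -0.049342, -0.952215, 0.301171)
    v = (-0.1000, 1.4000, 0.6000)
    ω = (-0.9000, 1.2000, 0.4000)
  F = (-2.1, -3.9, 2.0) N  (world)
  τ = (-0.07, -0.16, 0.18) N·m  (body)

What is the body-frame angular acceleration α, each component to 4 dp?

precession coupling ω×(Iω) = (0.0480, 0.0288, 0.0216)
α = I⁻¹(τ − ω×Iω) = (-0.9833, -1.8880, 0.7920)

α = (-0.9833, -1.8880, 0.7920)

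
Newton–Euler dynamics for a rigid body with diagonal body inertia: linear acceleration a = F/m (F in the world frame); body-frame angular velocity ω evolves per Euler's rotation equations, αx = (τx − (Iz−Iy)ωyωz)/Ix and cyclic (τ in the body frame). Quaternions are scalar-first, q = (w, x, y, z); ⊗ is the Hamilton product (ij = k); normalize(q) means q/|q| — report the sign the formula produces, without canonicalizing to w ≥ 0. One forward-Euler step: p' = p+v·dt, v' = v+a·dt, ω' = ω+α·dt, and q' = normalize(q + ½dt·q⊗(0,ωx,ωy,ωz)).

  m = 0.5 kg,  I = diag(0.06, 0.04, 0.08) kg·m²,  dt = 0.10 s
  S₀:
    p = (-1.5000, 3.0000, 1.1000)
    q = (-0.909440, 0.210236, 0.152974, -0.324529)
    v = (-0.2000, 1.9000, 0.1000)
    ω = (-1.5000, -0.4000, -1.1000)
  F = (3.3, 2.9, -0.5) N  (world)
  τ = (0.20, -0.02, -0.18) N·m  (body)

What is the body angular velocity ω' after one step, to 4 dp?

ω×(Iω) gyroscopic = (0.0176, -0.0330, -0.0120)
angular accel α = (3.0400, 0.3250, -2.1000)
ω + α·dt = (-1.1960, -0.3675, -1.3100)

ω' = (-1.1960, -0.3675, -1.3100)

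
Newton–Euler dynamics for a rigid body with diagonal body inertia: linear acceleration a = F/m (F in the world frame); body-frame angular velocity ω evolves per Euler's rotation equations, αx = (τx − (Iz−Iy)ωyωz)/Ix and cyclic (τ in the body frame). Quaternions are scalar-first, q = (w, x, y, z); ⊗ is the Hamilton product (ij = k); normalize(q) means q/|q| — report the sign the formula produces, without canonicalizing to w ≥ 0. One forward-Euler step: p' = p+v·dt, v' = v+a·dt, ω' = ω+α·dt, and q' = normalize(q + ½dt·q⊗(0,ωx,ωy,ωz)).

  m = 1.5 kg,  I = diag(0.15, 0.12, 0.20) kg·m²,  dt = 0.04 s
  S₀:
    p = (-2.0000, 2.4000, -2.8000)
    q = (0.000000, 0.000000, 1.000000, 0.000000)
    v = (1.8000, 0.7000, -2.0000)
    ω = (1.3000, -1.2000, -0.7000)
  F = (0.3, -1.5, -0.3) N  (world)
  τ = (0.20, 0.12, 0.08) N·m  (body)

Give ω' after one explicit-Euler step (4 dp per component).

ω' = (1.3354, -1.1752, -0.6934)

gyro term ω×Iω = (0.0672, 0.0455, 0.0468)
angular accel α = (0.8853, 0.6208, 0.1660)
ω + α·dt = (1.3354, -1.1752, -0.6934)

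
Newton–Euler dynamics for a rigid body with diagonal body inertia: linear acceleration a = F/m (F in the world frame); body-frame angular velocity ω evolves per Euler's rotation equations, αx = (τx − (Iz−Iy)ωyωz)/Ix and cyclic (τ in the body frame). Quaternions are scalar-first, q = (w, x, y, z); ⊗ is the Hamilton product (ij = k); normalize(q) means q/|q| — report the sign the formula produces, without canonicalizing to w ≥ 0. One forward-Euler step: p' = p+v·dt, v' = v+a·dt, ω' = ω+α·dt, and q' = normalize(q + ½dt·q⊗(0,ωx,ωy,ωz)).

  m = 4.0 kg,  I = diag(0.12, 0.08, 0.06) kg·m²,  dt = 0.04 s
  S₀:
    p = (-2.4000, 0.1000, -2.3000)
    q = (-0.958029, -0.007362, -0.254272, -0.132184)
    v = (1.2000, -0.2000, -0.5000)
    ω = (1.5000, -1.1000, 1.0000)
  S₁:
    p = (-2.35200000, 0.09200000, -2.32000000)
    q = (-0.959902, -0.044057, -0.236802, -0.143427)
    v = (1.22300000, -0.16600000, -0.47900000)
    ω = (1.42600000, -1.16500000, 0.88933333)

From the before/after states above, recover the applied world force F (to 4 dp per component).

F = (2.3000, 3.4000, 2.1000)

Δv = v₁−v₀ = (0.02300000, 0.03400000, 0.02100000)
F = m·Δv/dt = (2.3000, 3.4000, 2.1000)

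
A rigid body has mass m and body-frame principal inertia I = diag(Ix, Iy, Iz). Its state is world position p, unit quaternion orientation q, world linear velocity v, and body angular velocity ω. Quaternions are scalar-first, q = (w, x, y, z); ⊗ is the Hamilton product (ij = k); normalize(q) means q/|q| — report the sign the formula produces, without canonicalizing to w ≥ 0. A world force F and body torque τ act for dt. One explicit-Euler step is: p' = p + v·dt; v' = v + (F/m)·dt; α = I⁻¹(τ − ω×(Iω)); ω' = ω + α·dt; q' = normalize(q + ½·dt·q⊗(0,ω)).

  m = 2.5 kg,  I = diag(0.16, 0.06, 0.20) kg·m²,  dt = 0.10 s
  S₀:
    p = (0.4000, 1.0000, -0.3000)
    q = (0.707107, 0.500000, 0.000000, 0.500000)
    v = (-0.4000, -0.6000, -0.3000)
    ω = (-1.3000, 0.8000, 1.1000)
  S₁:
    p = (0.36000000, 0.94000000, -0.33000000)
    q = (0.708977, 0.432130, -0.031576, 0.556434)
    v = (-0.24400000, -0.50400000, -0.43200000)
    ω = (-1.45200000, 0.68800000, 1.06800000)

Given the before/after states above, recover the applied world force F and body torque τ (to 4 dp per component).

F = (3.9000, 2.4000, -3.3000)
τ = (-0.1200, -0.0100, 0.0400)

Δv = v₁−v₀ = (0.15600000, 0.09600000, -0.13200000)
applied force F = (3.9000, 2.4000, -3.3000)
Δω = ω₁−ω₀ = (-0.15200000, -0.11200000, -0.03200000)
precession coupling = (0.1232, 0.0572, 0.1040)
applied torque τ = (-0.1200, -0.0100, 0.0400)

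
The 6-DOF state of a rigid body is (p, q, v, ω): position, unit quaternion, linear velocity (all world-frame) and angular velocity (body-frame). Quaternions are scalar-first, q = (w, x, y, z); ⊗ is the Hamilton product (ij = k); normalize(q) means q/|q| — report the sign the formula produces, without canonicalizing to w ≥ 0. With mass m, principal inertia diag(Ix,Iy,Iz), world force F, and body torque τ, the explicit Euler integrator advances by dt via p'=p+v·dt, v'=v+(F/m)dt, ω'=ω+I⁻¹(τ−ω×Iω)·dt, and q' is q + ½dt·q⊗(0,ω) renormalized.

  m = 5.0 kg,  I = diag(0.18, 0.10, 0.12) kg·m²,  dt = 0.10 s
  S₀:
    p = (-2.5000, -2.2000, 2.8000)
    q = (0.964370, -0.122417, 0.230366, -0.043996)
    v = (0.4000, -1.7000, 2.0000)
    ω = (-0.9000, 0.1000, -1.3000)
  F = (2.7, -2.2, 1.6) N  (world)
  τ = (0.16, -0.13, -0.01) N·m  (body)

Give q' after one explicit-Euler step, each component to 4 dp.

Hamilton product q⊗(0,ω) = (-0.1904067, -1.1630092, -0.0231087, -1.0585933)
updated quaternion q' = (0.9519, -0.1800, 0.2285, -0.0966)

q' = (0.9519, -0.1800, 0.2285, -0.0966)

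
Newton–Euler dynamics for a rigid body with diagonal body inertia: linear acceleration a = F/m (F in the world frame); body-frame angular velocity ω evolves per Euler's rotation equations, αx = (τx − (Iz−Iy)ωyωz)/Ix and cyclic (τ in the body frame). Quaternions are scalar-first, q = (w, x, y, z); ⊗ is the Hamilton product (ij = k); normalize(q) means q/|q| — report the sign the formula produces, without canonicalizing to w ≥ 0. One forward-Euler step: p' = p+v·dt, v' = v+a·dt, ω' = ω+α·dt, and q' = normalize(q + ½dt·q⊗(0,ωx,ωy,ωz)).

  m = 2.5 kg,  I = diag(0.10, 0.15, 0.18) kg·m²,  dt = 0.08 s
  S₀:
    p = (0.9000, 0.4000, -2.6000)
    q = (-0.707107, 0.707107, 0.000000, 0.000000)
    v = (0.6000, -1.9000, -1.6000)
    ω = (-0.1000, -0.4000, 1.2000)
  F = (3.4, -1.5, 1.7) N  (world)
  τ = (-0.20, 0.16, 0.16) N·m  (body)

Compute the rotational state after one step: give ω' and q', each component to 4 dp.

ω×(Iω) gyroscopic = (-0.0144, 0.0096, 0.0020)
(τ − ω×Iω)/I = (-1.8560, 1.0027, 0.8778)
ω' = ω + α·dt = (-0.2485, -0.3198, 1.2702)
q⊗(0,ω) = (0.0707107, 0.0707107, -0.5656856, -1.1313712)
q + ½dt·q⊗(0,ω), renormalized = (-0.7034, 0.7090, -0.0226, -0.0452)

ω' = (-0.2485, -0.3198, 1.2702)
q' = (-0.7034, 0.7090, -0.0226, -0.0452)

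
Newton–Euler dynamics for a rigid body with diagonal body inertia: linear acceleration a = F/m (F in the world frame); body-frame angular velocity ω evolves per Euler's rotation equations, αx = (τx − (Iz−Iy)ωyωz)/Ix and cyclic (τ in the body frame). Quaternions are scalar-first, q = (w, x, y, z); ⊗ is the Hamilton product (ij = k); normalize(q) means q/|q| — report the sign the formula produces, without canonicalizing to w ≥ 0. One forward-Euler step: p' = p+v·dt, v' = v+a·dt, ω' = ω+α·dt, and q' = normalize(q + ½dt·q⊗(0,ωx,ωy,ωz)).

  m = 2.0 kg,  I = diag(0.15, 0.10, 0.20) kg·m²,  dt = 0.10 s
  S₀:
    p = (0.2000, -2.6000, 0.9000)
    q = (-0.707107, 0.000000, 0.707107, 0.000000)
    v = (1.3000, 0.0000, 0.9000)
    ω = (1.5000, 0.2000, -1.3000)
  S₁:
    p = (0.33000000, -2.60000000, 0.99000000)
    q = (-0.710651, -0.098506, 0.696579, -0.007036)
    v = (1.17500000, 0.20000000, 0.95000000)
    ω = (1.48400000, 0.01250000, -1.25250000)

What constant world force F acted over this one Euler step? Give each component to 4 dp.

F = (-2.5000, 4.0000, 1.0000)

Δv = v₁−v₀ = (-0.12500000, 0.20000000, 0.05000000)
F = m·Δv/dt = (-2.5000, 4.0000, 1.0000)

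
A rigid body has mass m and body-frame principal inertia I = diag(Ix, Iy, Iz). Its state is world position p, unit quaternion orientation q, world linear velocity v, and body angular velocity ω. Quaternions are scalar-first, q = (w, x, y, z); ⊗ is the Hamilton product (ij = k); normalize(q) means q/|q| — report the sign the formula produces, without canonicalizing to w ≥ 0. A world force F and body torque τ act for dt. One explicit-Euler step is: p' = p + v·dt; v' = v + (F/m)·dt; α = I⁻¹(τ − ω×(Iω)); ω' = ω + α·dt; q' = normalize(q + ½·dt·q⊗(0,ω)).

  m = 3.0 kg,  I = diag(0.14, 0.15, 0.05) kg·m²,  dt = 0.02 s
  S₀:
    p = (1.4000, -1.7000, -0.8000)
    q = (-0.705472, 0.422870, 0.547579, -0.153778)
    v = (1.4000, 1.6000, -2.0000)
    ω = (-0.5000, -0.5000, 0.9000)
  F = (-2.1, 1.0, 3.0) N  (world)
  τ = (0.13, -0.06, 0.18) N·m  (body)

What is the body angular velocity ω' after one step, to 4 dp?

ω' = (-0.4879, -0.5026, 0.9710)

α = I⁻¹(τ − ω×Iω) = (0.6071, -0.1300, 3.5500)
ω + α·dt = (-0.4879, -0.5026, 0.9710)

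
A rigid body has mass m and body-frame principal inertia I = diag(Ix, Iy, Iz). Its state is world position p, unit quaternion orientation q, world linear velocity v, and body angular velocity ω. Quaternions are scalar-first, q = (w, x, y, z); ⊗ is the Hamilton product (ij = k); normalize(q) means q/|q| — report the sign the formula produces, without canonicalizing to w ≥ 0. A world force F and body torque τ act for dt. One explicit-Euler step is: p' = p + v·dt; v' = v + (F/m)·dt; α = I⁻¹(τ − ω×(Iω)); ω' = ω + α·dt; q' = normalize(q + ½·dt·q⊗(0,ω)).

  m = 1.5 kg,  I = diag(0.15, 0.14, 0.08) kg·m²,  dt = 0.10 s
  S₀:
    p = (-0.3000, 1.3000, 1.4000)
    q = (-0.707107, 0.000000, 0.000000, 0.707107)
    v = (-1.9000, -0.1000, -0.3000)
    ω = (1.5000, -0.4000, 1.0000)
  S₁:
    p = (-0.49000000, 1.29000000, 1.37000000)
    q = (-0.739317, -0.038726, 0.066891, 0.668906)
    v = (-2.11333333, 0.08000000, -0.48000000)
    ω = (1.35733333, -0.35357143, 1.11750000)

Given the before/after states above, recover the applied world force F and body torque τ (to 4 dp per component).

F = (-3.2000, 2.7000, -2.7000)
τ = (-0.1900, 0.1700, 0.1000)

rate change Δω = (-0.14266667, 0.04642857, 0.11750000)
applied torque τ = (-0.1900, 0.1700, 0.1000)
Δv = v₁−v₀ = (-0.21333333, 0.18000000, -0.18000000)
m·(v₁−v₀)/dt = (-3.2000, 2.7000, -2.7000)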